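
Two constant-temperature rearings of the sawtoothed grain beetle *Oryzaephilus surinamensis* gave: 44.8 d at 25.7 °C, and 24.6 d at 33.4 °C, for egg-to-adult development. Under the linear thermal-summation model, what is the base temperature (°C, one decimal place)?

Linear rate model ⇒ the product D·(T − T_b) is constant across temperatures.
44.8·(25.7 − T_b) = 24.6·(33.4 − T_b)
T_b = (44.8·25.7 − 24.6·33.4) / (44.8 − 24.6) = 329.72 / 20.2 = 16.323 °C ≈ 16.3 °C.

16.3 °C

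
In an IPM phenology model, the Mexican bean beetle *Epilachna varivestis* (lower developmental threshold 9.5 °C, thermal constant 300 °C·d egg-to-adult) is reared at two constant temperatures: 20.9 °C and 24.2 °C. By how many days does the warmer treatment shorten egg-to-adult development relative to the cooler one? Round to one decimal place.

At 20.9 °C: 300 / (20.9 − 9.5) = 300 / 11.4 = 26.316 d.
At 24.2 °C: 300 / (24.2 − 9.5) = 300 / 14.7 = 20.408 d.
Difference = |26.316 − 20.408| = 5.908 ≈ 5.9 days.

5.9 days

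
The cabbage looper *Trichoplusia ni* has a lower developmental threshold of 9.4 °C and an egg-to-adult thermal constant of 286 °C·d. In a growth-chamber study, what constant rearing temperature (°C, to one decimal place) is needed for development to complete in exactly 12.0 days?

Required daily accumulation = 286 / 12.0 = 23.833 DD/day.
T = T_base + 23.833 = 9.4 + 23.833 = 33.233 ≈ 33.2 °C.

33.2 °C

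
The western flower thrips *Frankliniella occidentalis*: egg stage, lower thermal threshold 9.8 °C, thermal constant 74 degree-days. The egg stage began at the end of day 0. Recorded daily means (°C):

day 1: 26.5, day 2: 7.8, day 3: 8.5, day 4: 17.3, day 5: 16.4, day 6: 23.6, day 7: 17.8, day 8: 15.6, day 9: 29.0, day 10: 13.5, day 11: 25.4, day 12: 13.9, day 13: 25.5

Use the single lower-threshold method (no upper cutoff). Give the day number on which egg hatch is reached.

Daily DD above 9.8 °C: 16.7, 0.0, 0.0, 7.5, 6.6, 13.8, 8.0, 5.8, 19.2, 3.7, 15.6, 4.1, 15.7.
Cumulative: 16.7, 16.7, 16.7, 24.2, 30.8, 44.6, 52.6, 58.4, 77.6, 81.3, 96.9, 101.0, 116.7.
The total first reaches 74 DD on day 9.

day 9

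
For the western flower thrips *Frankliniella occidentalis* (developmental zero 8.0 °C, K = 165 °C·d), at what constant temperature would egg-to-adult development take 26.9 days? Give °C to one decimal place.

14.1 °C

Required daily accumulation = 165 / 26.9 = 6.134 DD/day.
T = T_base + 6.134 = 8.0 + 6.134 = 14.134 ≈ 14.1 °C.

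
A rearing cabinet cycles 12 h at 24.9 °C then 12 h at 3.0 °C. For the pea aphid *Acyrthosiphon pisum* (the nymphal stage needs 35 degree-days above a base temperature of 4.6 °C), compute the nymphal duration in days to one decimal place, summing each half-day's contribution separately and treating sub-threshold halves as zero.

3.4 days

Day half: max(0, 24.9 − 4.6) × 0.5 = 20.3 × 0.5 = 10.15 DD.
Night half: max(0, 3.0 − 4.6) × 0.5 = 0.0 × 0.5 = 0.00 DD.
Per 24 h: 10.15 DD/day.
Duration = 35 / 10.15 = 3.448 ≈ 3.4 days.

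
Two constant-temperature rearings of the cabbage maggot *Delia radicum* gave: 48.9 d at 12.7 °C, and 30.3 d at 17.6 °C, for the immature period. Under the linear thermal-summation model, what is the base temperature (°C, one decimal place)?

Equal thermal constants: D₁(T₁ − T_b) = D₂(T₂ − T_b).
48.9·(12.7 − T_b) = 30.3·(17.6 − T_b)
T_b = (48.9·12.7 − 30.3·17.6) / (48.9 − 30.3) = 87.75 / 18.6 = 4.718 °C ≈ 4.7 °C.

4.7 °C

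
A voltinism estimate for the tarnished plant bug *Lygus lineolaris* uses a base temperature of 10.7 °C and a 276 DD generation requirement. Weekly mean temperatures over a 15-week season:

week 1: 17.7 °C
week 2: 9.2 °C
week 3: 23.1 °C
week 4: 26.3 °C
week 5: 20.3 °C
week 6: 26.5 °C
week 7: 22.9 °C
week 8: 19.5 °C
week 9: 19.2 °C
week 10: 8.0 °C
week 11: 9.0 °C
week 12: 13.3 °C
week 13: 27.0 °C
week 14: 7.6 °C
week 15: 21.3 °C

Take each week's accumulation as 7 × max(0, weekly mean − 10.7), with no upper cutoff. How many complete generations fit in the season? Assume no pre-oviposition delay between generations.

Weekly DD (7 × max(0, T̄ − 10.7)): 49.0, 0.0, 86.8, 109.2, 67.2, 110.6, 85.4, 61.6, 59.5, 0.0, 0.0, 18.2, 114.1, 0.0, 74.2.
Season total = 835.8 DD.
Complete generations = ⌊835.8 / 276⌋ = 3.

3 generations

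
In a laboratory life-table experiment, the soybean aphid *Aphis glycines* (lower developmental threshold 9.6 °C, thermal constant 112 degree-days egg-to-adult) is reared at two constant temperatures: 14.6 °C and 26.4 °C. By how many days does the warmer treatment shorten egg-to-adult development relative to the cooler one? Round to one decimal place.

At 14.6 °C: 112 / (14.6 − 9.6) = 112 / 5.0 = 22.400 d.
At 26.4 °C: 112 / (26.4 − 9.6) = 112 / 16.8 = 6.667 d.
Difference = |22.400 − 6.667| = 15.733 ≈ 15.7 days.

15.7 days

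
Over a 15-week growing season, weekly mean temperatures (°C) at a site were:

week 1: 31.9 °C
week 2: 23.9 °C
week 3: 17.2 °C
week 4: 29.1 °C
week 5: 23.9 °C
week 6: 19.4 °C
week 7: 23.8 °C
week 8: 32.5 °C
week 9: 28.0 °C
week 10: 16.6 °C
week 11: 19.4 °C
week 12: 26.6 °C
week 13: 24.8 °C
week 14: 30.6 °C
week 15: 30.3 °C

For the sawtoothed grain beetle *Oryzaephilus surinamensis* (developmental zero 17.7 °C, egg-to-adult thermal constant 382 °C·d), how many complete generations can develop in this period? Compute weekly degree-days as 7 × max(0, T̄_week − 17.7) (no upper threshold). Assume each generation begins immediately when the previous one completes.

2 generations

Weekly DD (7 × max(0, T̄ − 17.7)): 99.4, 43.4, 0.0, 79.8, 43.4, 11.9, 42.7, 103.6, 72.1, 0.0, 11.9, 62.3, 49.7, 90.3, 88.2.
Season total = 798.7 DD.
Complete generations = ⌊798.7 / 382⌋ = 2.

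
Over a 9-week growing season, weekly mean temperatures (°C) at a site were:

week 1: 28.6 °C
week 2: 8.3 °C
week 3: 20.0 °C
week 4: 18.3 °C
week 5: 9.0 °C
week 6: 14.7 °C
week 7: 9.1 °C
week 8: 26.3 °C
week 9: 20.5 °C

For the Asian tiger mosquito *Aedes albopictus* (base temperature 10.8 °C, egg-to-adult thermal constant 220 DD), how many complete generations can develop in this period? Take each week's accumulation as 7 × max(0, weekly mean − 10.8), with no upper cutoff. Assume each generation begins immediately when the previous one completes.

Weekly DD (7 × max(0, T̄ − 10.8)): 124.6, 0.0, 64.4, 52.5, 0.0, 27.3, 0.0, 108.5, 67.9.
Season total = 445.2 DD.
Complete generations = ⌊445.2 / 220⌋ = 2.

2 generations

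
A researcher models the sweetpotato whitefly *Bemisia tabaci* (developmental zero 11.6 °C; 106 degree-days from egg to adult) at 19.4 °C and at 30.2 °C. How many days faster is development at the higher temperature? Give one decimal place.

At 19.4 °C: 106 / (19.4 − 11.6) = 106 / 7.8 = 13.590 d.
At 30.2 °C: 106 / (30.2 − 11.6) = 106 / 18.6 = 5.699 d.
Difference = |13.590 − 5.699| = 7.891 ≈ 7.9 days.

7.9 days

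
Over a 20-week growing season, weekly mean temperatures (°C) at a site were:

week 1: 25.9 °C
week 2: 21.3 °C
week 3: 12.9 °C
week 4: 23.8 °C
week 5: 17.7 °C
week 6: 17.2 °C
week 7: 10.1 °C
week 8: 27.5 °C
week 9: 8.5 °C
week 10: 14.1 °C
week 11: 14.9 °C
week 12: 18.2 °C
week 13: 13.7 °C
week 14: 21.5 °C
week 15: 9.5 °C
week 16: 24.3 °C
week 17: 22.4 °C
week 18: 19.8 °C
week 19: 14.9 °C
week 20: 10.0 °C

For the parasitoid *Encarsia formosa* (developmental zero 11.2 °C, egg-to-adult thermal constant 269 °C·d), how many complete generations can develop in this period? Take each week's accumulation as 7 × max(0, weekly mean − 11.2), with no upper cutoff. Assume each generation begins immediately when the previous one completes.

Weekly DD (7 × max(0, T̄ − 11.2)): 102.9, 70.7, 11.9, 88.2, 45.5, 42.0, 0.0, 114.1, 0.0, 20.3, 25.9, 49.0, 17.5, 72.1, 0.0, 91.7, 78.4, 60.2, 25.9, 0.0.
Season total = 916.3 DD.
Complete generations = ⌊916.3 / 269⌋ = 3.

3 generations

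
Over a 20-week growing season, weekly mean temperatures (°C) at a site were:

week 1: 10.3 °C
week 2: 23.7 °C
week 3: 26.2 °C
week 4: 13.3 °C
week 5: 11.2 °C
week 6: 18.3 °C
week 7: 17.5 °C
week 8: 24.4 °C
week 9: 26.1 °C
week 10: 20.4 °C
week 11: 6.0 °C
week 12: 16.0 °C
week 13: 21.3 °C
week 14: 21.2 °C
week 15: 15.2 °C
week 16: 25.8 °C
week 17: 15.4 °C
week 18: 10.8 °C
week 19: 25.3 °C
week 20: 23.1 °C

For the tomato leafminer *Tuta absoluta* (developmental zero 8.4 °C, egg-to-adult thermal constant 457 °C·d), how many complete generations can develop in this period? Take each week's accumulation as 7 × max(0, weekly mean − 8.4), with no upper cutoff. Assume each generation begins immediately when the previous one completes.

Weekly DD (7 × max(0, T̄ − 8.4)): 13.3, 107.1, 124.6, 34.3, 19.6, 69.3, 63.7, 112.0, 123.9, 84.0, 0.0, 53.2, 90.3, 89.6, 47.6, 121.8, 49.0, 16.8, 118.3, 102.9.
Season total = 1441.3 DD.
Complete generations = ⌊1441.3 / 457⌋ = 3.

3 generations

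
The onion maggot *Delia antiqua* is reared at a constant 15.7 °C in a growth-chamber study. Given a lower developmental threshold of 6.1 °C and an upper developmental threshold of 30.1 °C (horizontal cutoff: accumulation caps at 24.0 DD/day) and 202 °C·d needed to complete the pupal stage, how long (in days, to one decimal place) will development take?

Daily accumulation = 15.7 − 6.1 = 9.6 DD/day.
Duration = 202 / 9.6 = 21.042 ≈ 21.0 days.

21.0 days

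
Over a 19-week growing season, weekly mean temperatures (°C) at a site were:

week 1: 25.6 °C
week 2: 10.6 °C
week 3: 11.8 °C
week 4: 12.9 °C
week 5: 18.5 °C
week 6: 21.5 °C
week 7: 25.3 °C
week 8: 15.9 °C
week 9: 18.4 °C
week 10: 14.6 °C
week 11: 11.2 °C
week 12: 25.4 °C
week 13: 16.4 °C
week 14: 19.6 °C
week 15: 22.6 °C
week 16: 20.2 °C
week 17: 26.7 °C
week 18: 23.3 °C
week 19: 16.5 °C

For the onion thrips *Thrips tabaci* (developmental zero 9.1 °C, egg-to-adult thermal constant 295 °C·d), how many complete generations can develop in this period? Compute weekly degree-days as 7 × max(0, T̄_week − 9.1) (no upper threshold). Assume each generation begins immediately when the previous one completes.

Weekly DD (7 × max(0, T̄ − 9.1)): 115.5, 10.5, 18.9, 26.6, 65.8, 86.8, 113.4, 47.6, 65.1, 38.5, 14.7, 114.1, 51.1, 73.5, 94.5, 77.7, 123.2, 99.4, 51.8.
Season total = 1288.7 DD.
Complete generations = ⌊1288.7 / 295⌋ = 4.

4 generations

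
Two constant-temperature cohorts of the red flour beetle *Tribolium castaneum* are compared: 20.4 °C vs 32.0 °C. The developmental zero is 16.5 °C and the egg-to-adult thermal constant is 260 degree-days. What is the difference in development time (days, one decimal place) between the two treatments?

49.9 days

At 20.4 °C: 260 / (20.4 − 16.5) = 260 / 3.9 = 66.667 d.
At 32.0 °C: 260 / (32.0 − 16.5) = 260 / 15.5 = 16.774 d.
Difference = |66.667 − 16.774| = 49.892 ≈ 49.9 days.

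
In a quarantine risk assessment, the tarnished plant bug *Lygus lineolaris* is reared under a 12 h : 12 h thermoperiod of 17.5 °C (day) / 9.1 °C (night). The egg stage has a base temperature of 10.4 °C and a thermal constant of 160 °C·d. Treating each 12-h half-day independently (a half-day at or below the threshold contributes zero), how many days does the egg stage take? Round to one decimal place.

45.1 days

Day half: max(0, 17.5 − 10.4) × 0.5 = 7.1 × 0.5 = 3.55 DD.
Night half: max(0, 9.1 − 10.4) × 0.5 = 0.0 × 0.5 = 0.00 DD.
Per 24 h: 3.55 DD/day.
Duration = 160 / 3.55 = 45.070 ≈ 45.1 days.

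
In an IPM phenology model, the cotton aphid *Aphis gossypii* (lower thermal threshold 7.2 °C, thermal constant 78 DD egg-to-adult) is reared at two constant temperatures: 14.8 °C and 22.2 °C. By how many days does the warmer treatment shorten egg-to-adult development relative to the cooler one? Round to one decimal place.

At 14.8 °C: 78 / (14.8 − 7.2) = 78 / 7.6 = 10.263 d.
At 22.2 °C: 78 / (22.2 − 7.2) = 78 / 15.0 = 5.200 d.
Difference = |10.263 − 5.200| = 5.063 ≈ 5.1 days.

5.1 days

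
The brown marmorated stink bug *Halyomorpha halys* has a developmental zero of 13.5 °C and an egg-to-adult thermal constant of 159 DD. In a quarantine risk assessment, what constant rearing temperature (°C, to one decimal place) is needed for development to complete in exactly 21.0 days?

21.1 °C

Required daily accumulation = 159 / 21.0 = 7.571 DD/day.
T = T_base + 7.571 = 13.5 + 7.571 = 21.071 ≈ 21.1 °C.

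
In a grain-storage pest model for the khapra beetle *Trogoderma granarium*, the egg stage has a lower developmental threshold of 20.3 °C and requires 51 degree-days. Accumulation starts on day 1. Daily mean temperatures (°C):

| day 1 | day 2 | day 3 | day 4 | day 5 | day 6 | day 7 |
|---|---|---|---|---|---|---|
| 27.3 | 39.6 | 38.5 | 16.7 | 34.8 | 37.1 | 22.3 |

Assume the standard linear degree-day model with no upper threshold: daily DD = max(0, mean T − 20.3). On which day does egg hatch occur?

day 5

Daily DD above 20.3 °C: 7.0, 19.3, 18.2, 0.0, 14.5, 16.8, 2.0.
Cumulative: 7.0, 26.3, 44.5, 44.5, 59.0, 75.8, 77.8.
The total first reaches 51 DD on day 5.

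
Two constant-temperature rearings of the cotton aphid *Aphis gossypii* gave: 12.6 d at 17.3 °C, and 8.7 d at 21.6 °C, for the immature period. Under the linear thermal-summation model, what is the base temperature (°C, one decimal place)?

Linear rate model ⇒ the product D·(T − T_b) is constant across temperatures.
12.6·(17.3 − T_b) = 8.7·(21.6 − T_b)
T_b = (12.6·17.3 − 8.7·21.6) / (12.6 − 8.7) = 30.06 / 3.9 = 7.708 °C ≈ 7.7 °C.

7.7 °C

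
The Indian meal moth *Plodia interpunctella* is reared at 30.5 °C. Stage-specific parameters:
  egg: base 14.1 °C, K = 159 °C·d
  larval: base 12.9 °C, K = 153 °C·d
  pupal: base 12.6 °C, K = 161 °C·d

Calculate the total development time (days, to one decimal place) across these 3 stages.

egg: 159 / (30.5 − 14.1) = 159 / 16.4 = 9.695 d.
larval: 153 / (30.5 − 12.9) = 153 / 17.6 = 8.693 d.
pupal: 161 / (30.5 − 12.6) = 161 / 17.9 = 8.994 d.
Sum = 27.383 ≈ 27.4 days.

27.4 days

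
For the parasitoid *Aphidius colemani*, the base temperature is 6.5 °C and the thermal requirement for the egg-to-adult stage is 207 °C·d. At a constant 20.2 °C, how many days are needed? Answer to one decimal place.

Daily accumulation = 20.2 − 6.5 = 13.7 DD/day.
Duration = 207 / 13.7 = 15.109 ≈ 15.1 days.

15.1 days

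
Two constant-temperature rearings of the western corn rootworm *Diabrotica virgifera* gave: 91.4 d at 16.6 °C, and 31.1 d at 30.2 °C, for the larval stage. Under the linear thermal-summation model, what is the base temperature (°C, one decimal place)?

9.6 °C

Equal thermal constants: D₁(T₁ − T_b) = D₂(T₂ − T_b).
91.4·(16.6 − T_b) = 31.1·(30.2 − T_b)
T_b = (91.4·16.6 − 31.1·30.2) / (91.4 − 31.1) = 578.02 / 60.3 = 9.586 °C ≈ 9.6 °C.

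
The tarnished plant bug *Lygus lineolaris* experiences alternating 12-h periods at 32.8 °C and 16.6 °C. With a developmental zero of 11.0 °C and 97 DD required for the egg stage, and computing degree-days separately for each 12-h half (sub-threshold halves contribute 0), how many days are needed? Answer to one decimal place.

Day half: max(0, 32.8 − 11.0) × 0.5 = 21.8 × 0.5 = 10.90 DD.
Night half: max(0, 16.6 − 11.0) × 0.5 = 5.6 × 0.5 = 2.80 DD.
Per 24 h: 13.70 DD/day.
Duration = 97 / 13.70 = 7.080 ≈ 7.1 days.

7.1 days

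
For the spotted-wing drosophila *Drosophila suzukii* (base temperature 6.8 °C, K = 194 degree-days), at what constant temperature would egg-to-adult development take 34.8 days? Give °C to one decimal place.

12.4 °C

Required daily accumulation = 194 / 34.8 = 5.575 DD/day.
T = T_base + 5.575 = 6.8 + 5.575 = 12.375 ≈ 12.4 °C.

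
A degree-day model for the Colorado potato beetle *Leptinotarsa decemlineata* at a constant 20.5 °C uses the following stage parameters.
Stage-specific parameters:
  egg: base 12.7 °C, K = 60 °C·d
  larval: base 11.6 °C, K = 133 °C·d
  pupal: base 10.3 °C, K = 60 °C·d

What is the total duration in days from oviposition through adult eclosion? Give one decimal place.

egg: 60 / (20.5 − 12.7) = 60 / 7.8 = 7.692 d.
larval: 133 / (20.5 − 11.6) = 133 / 8.9 = 14.944 d.
pupal: 60 / (20.5 − 10.3) = 60 / 10.2 = 5.882 d.
Sum = 28.518 ≈ 28.5 days.

28.5 days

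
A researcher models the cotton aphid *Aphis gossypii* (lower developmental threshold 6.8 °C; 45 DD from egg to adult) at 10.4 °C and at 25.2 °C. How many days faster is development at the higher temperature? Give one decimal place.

At 10.4 °C: 45 / (10.4 − 6.8) = 45 / 3.6 = 12.500 d.
At 25.2 °C: 45 / (25.2 − 6.8) = 45 / 18.4 = 2.446 d.
Difference = |12.500 − 2.446| = 10.054 ≈ 10.1 days.

10.1 days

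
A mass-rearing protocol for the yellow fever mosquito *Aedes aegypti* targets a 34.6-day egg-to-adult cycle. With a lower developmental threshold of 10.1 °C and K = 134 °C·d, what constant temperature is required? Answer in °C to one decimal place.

Required daily accumulation = 134 / 34.6 = 3.873 DD/day.
T = T_base + 3.873 = 10.1 + 3.873 = 13.973 ≈ 14.0 °C.

14.0 °C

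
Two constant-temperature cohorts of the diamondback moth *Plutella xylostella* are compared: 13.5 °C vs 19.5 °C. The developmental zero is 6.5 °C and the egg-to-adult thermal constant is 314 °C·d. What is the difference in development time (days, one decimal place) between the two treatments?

At 13.5 °C: 314 / (13.5 − 6.5) = 314 / 7.0 = 44.857 d.
At 19.5 °C: 314 / (19.5 − 6.5) = 314 / 13.0 = 24.154 d.
Difference = |44.857 − 24.154| = 20.703 ≈ 20.7 days.

20.7 days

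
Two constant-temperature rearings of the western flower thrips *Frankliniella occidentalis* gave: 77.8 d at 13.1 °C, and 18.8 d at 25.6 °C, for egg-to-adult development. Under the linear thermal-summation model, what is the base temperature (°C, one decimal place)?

9.1 °C

Linear rate model ⇒ the product D·(T − T_b) is constant across temperatures.
77.8·(13.1 − T_b) = 18.8·(25.6 − T_b)
T_b = (77.8·13.1 − 18.8·25.6) / (77.8 − 18.8) = 537.90 / 59.0 = 9.117 °C ≈ 9.1 °C.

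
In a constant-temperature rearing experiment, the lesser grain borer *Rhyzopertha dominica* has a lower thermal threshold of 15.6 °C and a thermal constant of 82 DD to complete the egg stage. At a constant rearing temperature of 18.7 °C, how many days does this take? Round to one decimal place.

Daily accumulation = 18.7 − 15.6 = 3.1 DD/day.
Duration = 82 / 3.1 = 26.452 ≈ 26.5 days.

26.5 days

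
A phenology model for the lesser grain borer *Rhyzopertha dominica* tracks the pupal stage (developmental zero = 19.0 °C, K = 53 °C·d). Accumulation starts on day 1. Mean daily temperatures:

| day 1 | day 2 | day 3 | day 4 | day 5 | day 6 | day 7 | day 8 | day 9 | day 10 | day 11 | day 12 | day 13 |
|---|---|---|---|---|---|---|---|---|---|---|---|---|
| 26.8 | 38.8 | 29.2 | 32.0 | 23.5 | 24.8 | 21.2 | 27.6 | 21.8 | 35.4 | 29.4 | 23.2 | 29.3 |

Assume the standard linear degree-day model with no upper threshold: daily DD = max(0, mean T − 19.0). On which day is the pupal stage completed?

Daily DD above 19.0 °C: 7.8, 19.8, 10.2, 13.0, 4.5, 5.8, 2.2, 8.6, 2.8, 16.4, 10.4, 4.2, 10.3.
Cumulative: 7.8, 27.6, 37.8, 50.8, 55.3, 61.1, 63.3, 71.9, 74.7, 91.1, 101.5, 105.7, 116.0.
The total first reaches 53 DD on day 5.

day 5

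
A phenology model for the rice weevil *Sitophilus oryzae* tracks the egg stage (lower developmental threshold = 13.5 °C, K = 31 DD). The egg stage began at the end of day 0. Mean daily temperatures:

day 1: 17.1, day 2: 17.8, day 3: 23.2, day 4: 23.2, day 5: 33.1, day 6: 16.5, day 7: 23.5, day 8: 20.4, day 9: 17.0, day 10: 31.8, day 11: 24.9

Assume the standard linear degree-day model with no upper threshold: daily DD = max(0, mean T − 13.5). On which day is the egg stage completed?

day 5

Daily DD above 13.5 °C: 3.6, 4.3, 9.7, 9.7, 19.6, 3.0, 10.0, 6.9, 3.5, 18.3, 11.4.
Cumulative: 3.6, 7.9, 17.6, 27.3, 46.9, 49.9, 59.9, 66.8, 70.3, 88.6, 100.0.
The total first reaches 31 DD on day 5.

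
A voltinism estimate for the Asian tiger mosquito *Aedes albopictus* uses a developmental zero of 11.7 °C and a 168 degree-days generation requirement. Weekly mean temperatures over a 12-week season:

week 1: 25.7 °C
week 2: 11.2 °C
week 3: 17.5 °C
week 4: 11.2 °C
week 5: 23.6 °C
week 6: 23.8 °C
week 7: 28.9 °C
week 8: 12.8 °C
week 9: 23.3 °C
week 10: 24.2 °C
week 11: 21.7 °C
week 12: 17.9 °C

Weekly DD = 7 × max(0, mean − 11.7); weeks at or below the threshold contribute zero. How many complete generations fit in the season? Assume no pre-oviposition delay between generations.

4 generations

Weekly DD (7 × max(0, T̄ − 11.7)): 98.0, 0.0, 40.6, 0.0, 83.3, 84.7, 120.4, 7.7, 81.2, 87.5, 70.0, 43.4.
Season total = 716.8 DD.
Complete generations = ⌊716.8 / 168⌋ = 4.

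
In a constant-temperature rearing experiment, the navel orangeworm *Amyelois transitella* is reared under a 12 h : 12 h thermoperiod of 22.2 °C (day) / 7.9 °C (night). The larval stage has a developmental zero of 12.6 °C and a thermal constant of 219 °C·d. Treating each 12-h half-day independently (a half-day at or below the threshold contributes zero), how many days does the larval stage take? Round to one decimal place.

45.6 days

Day half: max(0, 22.2 − 12.6) × 0.5 = 9.6 × 0.5 = 4.80 DD.
Night half: max(0, 7.9 − 12.6) × 0.5 = 0.0 × 0.5 = 0.00 DD.
Per 24 h: 4.80 DD/day.
Duration = 219 / 4.80 = 45.625 ≈ 45.6 days.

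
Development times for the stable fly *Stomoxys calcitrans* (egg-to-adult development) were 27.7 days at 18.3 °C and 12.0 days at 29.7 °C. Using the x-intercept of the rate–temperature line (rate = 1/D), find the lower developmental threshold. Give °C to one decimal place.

Linear rate model ⇒ the product D·(T − T_b) is constant across temperatures.
27.7·(18.3 − T_b) = 12.0·(29.7 − T_b)
T_b = (27.7·18.3 − 12.0·29.7) / (27.7 − 12.0) = 150.51 / 15.7 = 9.587 °C ≈ 9.6 °C.

9.6 °C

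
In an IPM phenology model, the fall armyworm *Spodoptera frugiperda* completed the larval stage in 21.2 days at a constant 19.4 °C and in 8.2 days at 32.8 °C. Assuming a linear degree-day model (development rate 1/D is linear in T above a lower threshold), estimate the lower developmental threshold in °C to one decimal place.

10.9 °C

Under the model K = D·(T − T_b), so D₁·(T₁ − T_b) = D₂·(T₂ − T_b).
21.2·(19.4 − T_b) = 8.2·(32.8 − T_b)
T_b = (21.2·19.4 − 8.2·32.8) / (21.2 − 8.2) = 142.32 / 13.0 = 10.948 °C ≈ 10.9 °C.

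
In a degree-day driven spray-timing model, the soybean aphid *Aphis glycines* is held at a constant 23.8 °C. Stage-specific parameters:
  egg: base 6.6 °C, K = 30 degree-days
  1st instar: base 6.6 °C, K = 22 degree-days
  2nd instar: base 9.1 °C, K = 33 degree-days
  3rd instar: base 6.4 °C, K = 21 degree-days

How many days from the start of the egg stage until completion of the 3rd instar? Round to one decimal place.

6.5 days

egg: 30 / (23.8 − 6.6) = 30 / 17.2 = 1.744 d.
1st instar: 22 / (23.8 − 6.6) = 22 / 17.2 = 1.279 d.
2nd instar: 33 / (23.8 − 9.1) = 33 / 14.7 = 2.245 d.
3rd instar: 21 / (23.8 − 6.4) = 21 / 17.4 = 1.207 d.
Sum = 6.475 ≈ 6.5 days.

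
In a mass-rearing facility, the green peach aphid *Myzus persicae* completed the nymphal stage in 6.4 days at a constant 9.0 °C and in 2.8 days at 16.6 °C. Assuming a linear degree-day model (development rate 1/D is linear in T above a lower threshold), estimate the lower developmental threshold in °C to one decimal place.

Equal thermal constants: D₁(T₁ − T_b) = D₂(T₂ − T_b).
6.4·(9.0 − T_b) = 2.8·(16.6 − T_b)
T_b = (6.4·9.0 − 2.8·16.6) / (6.4 − 2.8) = 11.12 / 3.6 = 3.089 °C ≈ 3.1 °C.

3.1 °C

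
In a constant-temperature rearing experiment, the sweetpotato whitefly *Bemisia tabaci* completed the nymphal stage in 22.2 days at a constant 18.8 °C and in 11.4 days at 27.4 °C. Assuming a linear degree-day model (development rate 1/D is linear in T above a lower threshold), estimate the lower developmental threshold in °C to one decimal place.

9.7 °C

Under the model K = D·(T − T_b), so D₁·(T₁ − T_b) = D₂·(T₂ − T_b).
22.2·(18.8 − T_b) = 11.4·(27.4 − T_b)
T_b = (22.2·18.8 − 11.4·27.4) / (22.2 − 11.4) = 105.00 / 10.8 = 9.722 °C ≈ 9.7 °C.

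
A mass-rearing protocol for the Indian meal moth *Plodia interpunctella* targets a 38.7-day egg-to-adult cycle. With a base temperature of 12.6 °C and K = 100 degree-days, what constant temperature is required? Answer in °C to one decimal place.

15.2 °C

Required daily accumulation = 100 / 38.7 = 2.584 DD/day.
T = T_base + 2.584 = 12.6 + 2.584 = 15.184 ≈ 15.2 °C.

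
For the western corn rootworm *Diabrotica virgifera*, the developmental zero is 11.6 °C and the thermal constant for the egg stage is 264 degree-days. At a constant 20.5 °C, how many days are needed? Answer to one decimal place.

Daily accumulation = 20.5 − 11.6 = 8.9 DD/day.
Duration = 264 / 8.9 = 29.663 ≈ 29.7 days.

29.7 days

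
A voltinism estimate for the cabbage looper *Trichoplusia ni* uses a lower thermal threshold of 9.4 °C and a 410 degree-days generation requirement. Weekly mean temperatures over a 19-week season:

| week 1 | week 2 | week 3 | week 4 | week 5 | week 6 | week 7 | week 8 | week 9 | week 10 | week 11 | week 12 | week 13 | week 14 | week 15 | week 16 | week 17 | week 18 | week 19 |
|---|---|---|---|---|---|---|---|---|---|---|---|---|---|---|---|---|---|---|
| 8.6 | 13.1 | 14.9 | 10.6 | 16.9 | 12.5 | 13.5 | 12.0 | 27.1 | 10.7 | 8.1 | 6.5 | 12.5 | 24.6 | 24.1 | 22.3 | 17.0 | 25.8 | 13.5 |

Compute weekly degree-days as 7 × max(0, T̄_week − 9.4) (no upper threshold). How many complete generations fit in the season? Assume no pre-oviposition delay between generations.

2 generations

Weekly DD (7 × max(0, T̄ − 9.4)): 0.0, 25.9, 38.5, 8.4, 52.5, 21.7, 28.7, 18.2, 123.9, 9.1, 0.0, 0.0, 21.7, 106.4, 102.9, 90.3, 53.2, 114.8, 28.7.
Season total = 844.9 DD.
Complete generations = ⌊844.9 / 410⌋ = 2.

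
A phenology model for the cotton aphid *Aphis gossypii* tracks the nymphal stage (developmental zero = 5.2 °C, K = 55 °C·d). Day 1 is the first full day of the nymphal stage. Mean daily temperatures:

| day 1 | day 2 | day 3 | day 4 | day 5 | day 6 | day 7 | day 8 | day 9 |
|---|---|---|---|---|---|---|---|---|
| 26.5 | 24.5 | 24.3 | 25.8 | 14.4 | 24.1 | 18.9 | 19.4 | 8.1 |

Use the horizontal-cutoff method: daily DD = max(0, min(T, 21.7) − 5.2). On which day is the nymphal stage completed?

day 4

Daily DD above 5.2 °C (capped at 16.5): 16.5, 16.5, 16.5, 16.5, 9.2, 16.5, 13.7, 14.2, 2.9.
Cumulative: 16.5, 33.0, 49.5, 66.0, 75.2, 91.7, 105.4, 119.6, 122.5.
The total first reaches 55 DD on day 4.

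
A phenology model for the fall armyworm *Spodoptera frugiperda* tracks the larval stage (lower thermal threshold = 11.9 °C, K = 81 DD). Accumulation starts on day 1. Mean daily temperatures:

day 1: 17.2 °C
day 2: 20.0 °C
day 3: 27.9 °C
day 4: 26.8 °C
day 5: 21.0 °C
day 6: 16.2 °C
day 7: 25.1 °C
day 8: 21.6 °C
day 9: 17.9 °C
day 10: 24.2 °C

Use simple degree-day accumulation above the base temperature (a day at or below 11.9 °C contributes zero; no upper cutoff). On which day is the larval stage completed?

day 9

Daily DD above 11.9 °C: 5.3, 8.1, 16.0, 14.9, 9.1, 4.3, 13.2, 9.7, 6.0, 12.3.
Cumulative: 5.3, 13.4, 29.4, 44.3, 53.4, 57.7, 70.9, 80.6, 86.6, 98.9.
The total first reaches 81 DD on day 9.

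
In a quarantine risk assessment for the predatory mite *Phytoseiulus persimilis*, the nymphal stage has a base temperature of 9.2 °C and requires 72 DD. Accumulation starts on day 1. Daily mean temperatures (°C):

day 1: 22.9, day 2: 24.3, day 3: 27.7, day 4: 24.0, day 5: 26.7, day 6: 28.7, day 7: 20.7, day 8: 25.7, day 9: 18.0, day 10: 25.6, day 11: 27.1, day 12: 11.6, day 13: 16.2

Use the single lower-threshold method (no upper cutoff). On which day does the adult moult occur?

day 5

Daily DD above 9.2 °C: 13.7, 15.1, 18.5, 14.8, 17.5, 19.5, 11.5, 16.5, 8.8, 16.4, 17.9, 2.4, 7.0.
Cumulative: 13.7, 28.8, 47.3, 62.1, 79.6, 99.1, 110.6, 127.1, 135.9, 152.3, 170.2, 172.6, 179.6.
The total first reaches 72 DD on day 5.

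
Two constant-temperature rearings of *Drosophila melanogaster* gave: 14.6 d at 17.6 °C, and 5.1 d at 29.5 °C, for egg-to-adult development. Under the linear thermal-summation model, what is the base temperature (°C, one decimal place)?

11.2 °C

Equal thermal constants: D₁(T₁ − T_b) = D₂(T₂ − T_b).
14.6·(17.6 − T_b) = 5.1·(29.5 − T_b)
T_b = (14.6·17.6 − 5.1·29.5) / (14.6 − 5.1) = 106.51 / 9.5 = 11.212 °C ≈ 11.2 °C.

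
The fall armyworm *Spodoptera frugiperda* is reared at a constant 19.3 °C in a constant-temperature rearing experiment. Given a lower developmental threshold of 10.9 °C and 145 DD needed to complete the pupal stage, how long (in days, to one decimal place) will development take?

17.3 days

Daily accumulation = 19.3 − 10.9 = 8.4 DD/day.
Duration = 145 / 8.4 = 17.262 ≈ 17.3 days.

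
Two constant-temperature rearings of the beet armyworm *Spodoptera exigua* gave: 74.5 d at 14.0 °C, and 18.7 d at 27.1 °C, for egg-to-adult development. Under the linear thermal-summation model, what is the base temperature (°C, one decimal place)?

9.6 °C

Equal thermal constants: D₁(T₁ − T_b) = D₂(T₂ − T_b).
74.5·(14.0 − T_b) = 18.7·(27.1 − T_b)
T_b = (74.5·14.0 − 18.7·27.1) / (74.5 − 18.7) = 536.23 / 55.8 = 9.610 °C ≈ 9.6 °C.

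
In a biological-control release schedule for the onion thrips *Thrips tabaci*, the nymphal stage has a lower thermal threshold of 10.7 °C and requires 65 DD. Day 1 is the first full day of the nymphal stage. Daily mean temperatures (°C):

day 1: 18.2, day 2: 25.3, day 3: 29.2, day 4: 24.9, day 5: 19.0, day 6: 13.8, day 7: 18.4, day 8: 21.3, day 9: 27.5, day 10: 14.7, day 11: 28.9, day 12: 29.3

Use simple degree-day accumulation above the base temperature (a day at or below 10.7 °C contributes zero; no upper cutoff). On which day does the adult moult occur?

day 6

Daily DD above 10.7 °C: 7.5, 14.6, 18.5, 14.2, 8.3, 3.1, 7.7, 10.6, 16.8, 4.0, 18.2, 18.6.
Cumulative: 7.5, 22.1, 40.6, 54.8, 63.1, 66.2, 73.9, 84.5, 101.3, 105.3, 123.5, 142.1.
The total first reaches 65 DD on day 6.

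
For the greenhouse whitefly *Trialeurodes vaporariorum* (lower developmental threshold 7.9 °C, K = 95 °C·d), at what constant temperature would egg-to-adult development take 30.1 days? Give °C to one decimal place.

Required daily accumulation = 95 / 30.1 = 3.156 DD/day.
T = T_base + 3.156 = 7.9 + 3.156 = 11.056 ≈ 11.1 °C.

11.1 °C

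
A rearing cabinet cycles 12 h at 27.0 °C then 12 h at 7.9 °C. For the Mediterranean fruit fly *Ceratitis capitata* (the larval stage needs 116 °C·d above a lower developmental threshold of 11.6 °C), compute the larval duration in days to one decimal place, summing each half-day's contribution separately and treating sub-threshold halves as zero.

Day half: max(0, 27.0 − 11.6) × 0.5 = 15.4 × 0.5 = 7.70 DD.
Night half: max(0, 7.9 − 11.6) × 0.5 = 0.0 × 0.5 = 0.00 DD.
Per 24 h: 7.70 DD/day.
Duration = 116 / 7.70 = 15.065 ≈ 15.1 days.

15.1 days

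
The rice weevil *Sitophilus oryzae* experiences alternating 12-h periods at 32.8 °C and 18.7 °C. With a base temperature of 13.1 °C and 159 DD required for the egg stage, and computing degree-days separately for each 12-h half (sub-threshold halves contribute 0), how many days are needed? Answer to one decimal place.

Day half: max(0, 32.8 − 13.1) × 0.5 = 19.7 × 0.5 = 9.85 DD.
Night half: max(0, 18.7 − 13.1) × 0.5 = 5.6 × 0.5 = 2.80 DD.
Per 24 h: 12.65 DD/day.
Duration = 159 / 12.65 = 12.569 ≈ 12.6 days.

12.6 days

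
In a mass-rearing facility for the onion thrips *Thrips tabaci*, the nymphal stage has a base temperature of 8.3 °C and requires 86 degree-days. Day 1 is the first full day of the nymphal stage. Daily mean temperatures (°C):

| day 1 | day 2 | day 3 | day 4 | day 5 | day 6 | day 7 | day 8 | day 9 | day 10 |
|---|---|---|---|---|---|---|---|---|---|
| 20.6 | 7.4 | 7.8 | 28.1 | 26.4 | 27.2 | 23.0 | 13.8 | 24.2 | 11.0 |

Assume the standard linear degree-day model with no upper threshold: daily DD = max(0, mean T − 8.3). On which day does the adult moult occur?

Daily DD above 8.3 °C: 12.3, 0.0, 0.0, 19.8, 18.1, 18.9, 14.7, 5.5, 15.9, 2.7.
Cumulative: 12.3, 12.3, 12.3, 32.1, 50.2, 69.1, 83.8, 89.3, 105.2, 107.9.
The total first reaches 86 DD on day 8.

day 8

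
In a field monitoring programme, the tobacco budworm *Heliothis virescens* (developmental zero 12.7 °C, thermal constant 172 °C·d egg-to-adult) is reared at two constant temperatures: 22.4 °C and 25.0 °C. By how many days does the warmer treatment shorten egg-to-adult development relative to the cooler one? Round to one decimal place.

3.7 days

At 22.4 °C: 172 / (22.4 − 12.7) = 172 / 9.7 = 17.732 d.
At 25.0 °C: 172 / (25.0 − 12.7) = 172 / 12.3 = 13.984 d.
Difference = |17.732 − 13.984| = 3.748 ≈ 3.7 days.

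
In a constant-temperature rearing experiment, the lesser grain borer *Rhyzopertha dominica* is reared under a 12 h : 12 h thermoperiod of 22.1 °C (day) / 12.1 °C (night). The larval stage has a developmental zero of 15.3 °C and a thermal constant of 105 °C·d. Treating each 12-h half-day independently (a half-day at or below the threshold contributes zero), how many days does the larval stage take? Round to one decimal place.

30.9 days

Day half: max(0, 22.1 − 15.3) × 0.5 = 6.8 × 0.5 = 3.40 DD.
Night half: max(0, 12.1 − 15.3) × 0.5 = 0.0 × 0.5 = 0.00 DD.
Per 24 h: 3.40 DD/day.
Duration = 105 / 3.40 = 30.882 ≈ 30.9 days.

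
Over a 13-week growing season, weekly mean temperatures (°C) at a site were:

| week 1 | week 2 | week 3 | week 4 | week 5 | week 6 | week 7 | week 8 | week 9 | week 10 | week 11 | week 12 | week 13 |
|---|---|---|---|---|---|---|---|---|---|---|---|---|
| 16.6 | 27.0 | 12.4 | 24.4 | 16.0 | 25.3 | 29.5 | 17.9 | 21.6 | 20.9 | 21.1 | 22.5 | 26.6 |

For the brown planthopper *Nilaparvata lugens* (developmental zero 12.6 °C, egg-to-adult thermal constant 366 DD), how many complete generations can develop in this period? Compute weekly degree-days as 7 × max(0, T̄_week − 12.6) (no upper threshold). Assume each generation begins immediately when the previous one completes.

2 generations

Weekly DD (7 × max(0, T̄ − 12.6)): 28.0, 100.8, 0.0, 82.6, 23.8, 88.9, 118.3, 37.1, 63.0, 58.1, 59.5, 69.3, 98.0.
Season total = 827.4 DD.
Complete generations = ⌊827.4 / 366⌋ = 2.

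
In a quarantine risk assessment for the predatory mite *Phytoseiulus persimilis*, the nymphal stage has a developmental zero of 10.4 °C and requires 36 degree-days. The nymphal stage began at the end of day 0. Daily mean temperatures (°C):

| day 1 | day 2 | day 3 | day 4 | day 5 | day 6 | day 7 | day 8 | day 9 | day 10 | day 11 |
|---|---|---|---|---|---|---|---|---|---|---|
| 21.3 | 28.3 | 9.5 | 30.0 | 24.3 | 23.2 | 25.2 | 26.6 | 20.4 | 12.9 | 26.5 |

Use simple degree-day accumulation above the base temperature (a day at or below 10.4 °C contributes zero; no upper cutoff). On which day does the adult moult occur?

day 4

Daily DD above 10.4 °C: 10.9, 17.9, 0.0, 19.6, 13.9, 12.8, 14.8, 16.2, 10.0, 2.5, 16.1.
Cumulative: 10.9, 28.8, 28.8, 48.4, 62.3, 75.1, 89.9, 106.1, 116.1, 118.6, 134.7.
The total first reaches 36 DD on day 4.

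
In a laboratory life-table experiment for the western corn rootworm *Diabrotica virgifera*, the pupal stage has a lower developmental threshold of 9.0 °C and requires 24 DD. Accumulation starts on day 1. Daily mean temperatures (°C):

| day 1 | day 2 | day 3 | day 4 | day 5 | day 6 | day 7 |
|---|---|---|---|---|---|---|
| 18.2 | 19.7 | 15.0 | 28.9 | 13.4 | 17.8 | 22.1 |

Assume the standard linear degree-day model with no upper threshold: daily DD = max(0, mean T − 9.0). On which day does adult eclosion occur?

Daily DD above 9.0 °C: 9.2, 10.7, 6.0, 19.9, 4.4, 8.8, 13.1.
Cumulative: 9.2, 19.9, 25.9, 45.8, 50.2, 59.0, 72.1.
The total first reaches 24 DD on day 3.

day 3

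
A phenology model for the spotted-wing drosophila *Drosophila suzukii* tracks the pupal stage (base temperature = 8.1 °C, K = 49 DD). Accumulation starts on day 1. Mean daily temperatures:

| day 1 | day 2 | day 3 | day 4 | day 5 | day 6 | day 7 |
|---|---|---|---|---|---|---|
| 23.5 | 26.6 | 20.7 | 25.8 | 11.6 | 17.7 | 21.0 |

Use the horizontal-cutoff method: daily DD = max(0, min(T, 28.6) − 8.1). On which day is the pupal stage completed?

day 4

Daily DD above 8.1 °C (capped at 20.5): 15.4, 18.5, 12.6, 17.7, 3.5, 9.6, 12.9.
Cumulative: 15.4, 33.9, 46.5, 64.2, 67.7, 77.3, 90.2.
The total first reaches 49 DD on day 4.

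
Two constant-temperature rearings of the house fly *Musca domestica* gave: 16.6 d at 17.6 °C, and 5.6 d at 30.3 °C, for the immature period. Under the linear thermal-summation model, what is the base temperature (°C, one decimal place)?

Equal thermal constants: D₁(T₁ − T_b) = D₂(T₂ − T_b).
16.6·(17.6 − T_b) = 5.6·(30.3 − T_b)
T_b = (16.6·17.6 − 5.6·30.3) / (16.6 − 5.6) = 122.48 / 11.0 = 11.135 °C ≈ 11.1 °C.

11.1 °C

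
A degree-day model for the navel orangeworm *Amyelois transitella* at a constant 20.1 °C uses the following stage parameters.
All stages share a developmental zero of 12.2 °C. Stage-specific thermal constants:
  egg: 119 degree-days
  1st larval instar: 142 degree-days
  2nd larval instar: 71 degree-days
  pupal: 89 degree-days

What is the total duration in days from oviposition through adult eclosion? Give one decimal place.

Daily accumulation at 20.1 °C = 20.1 − 12.2 = 7.9 DD/day.
Total K = 119 + 142 + 71 + 89 = 421 DD.
Total duration = 421 / 7.9 = 53.291 ≈ 53.3 days.

53.3 days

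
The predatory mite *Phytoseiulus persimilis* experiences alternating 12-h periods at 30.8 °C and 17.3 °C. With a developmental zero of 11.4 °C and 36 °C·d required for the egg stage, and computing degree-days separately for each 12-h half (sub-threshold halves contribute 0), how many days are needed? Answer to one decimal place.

2.8 days

Day half: max(0, 30.8 − 11.4) × 0.5 = 19.4 × 0.5 = 9.70 DD.
Night half: max(0, 17.3 − 11.4) × 0.5 = 5.9 × 0.5 = 2.95 DD.
Per 24 h: 12.65 DD/day.
Duration = 36 / 12.65 = 2.846 ≈ 2.8 days.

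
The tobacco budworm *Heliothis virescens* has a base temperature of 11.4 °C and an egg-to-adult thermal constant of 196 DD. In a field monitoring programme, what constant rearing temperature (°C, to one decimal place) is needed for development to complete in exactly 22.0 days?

20.3 °C

Required daily accumulation = 196 / 22.0 = 8.909 DD/day.
T = T_base + 8.909 = 11.4 + 8.909 = 20.309 ≈ 20.3 °C.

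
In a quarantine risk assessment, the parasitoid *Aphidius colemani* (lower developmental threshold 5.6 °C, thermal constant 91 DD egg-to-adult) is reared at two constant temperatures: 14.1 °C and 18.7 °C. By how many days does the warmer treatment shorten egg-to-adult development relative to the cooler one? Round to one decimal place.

3.8 days

At 14.1 °C: 91 / (14.1 − 5.6) = 91 / 8.5 = 10.706 d.
At 18.7 °C: 91 / (18.7 − 5.6) = 91 / 13.1 = 6.947 d.
Difference = |10.706 − 6.947| = 3.759 ≈ 3.8 days.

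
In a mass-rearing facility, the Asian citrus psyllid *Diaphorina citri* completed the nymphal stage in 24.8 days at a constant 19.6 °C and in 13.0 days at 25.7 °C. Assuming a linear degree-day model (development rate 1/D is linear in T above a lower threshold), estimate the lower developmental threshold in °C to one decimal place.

12.9 °C

Under the model K = D·(T − T_b), so D₁·(T₁ − T_b) = D₂·(T₂ − T_b).
24.8·(19.6 − T_b) = 13.0·(25.7 − T_b)
T_b = (24.8·19.6 − 13.0·25.7) / (24.8 − 13.0) = 151.98 / 11.8 = 12.880 °C ≈ 12.9 °C.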